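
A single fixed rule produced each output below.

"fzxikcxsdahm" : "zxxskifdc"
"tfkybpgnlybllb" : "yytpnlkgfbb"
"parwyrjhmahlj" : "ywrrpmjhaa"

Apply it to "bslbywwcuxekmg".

What's happening: delete the last 3 characters, then sort the characters into reverse alphabetical order.
Starting from "bslbywwcuxekmg": after the first operation, "bslbywwcuxe"; after the second, "yxwwuslecbb".

yxwwuslecbb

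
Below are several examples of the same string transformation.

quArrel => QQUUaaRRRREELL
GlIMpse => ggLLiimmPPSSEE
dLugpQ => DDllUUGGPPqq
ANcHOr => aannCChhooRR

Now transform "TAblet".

The transformation: double every character, then flip the case of every letter.
"TAblet" → "TTAAbblleett" → "ttaaBBLLEETT".
(Check on "ANcHOr": → "AANNccHHOOrr" → "aannCChhooRR" ✓)

ttaaBBLLEETT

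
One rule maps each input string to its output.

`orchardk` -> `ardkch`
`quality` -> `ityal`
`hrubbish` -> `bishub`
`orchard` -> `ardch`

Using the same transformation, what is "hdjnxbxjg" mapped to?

xbxjgjn

In each case the input is transformed by: delete the first 2 characters, then move the first 2 characters to the end (rotate left by 2).
Starting from "hdjnxbxjg": after the first operation, "jnxbxjg"; after the second, "xbxjgjn".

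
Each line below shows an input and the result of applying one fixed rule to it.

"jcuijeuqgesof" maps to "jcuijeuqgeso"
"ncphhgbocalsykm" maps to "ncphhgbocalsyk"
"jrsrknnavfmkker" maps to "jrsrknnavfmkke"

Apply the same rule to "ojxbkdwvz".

Rule — delete the last character.
For "ojxbkdwvz" the result is "ojxbkdwv".

ojxbkdwv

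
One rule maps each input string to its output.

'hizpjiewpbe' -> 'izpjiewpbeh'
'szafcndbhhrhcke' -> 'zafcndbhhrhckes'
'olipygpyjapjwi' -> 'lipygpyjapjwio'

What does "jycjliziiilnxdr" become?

ycjliziiilnxdrj

What's happening: move the first character to the end.
So "jycjliziiilnxdr" becomes "ycjliziiilnxdrj".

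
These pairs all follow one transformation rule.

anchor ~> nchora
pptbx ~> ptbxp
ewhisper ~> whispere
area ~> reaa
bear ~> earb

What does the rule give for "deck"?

eckd

The rule is to move the first character to the end.
On "deck" that produces "eckd".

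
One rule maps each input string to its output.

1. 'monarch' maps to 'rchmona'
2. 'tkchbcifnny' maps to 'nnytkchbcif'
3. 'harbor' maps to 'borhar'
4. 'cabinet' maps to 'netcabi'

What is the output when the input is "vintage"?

agevint

Each output is the input with this applied: move the last 3 characters to the front (rotate right by 3).
"vintage" → "agevint".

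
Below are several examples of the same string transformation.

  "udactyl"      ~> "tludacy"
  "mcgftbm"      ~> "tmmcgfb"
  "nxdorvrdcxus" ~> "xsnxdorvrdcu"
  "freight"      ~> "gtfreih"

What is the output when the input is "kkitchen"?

Each output is the input with this applied: move the last 2 characters to the front (rotate right by 2), then swap the first and last characters.
Starting from "kkitchen": after the first operation, "enkkitch"; after the second, "hnkkitce".

hnkkitce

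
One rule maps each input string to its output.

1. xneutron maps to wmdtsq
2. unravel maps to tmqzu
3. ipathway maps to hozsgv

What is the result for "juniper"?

Each output is the input with this applied: shift every letter 1 place backward in the alphabet (wrapping around), then delete the last 2 characters.
Working it through for "juniper": intermediate "itmhodq", final "itmho".
(Check on "xneutron": → "wmdtsqnm" → "wmdtsq" ✓)

itmho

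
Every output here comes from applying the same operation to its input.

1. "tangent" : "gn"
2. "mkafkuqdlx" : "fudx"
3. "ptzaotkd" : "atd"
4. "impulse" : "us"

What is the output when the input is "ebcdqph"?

What's happening: delete the first 2 characters, then keep every other character starting from the second (positions 2nd, 4th, 6th, ...).
Applying both steps to "ebcdqph": "cdqph", then "dp".

dp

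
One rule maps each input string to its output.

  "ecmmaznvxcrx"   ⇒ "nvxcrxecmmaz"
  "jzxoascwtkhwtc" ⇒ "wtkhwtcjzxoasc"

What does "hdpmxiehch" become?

The rule is to swap the front and back halves of the string.
Applying that to "hdpmxiehch" gives "iehchhdpmx".

iehchhdpmx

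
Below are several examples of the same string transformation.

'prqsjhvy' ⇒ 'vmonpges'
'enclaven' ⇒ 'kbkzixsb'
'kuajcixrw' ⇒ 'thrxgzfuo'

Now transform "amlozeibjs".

Rule — shift every letter 3 places backward in the alphabet (wrapping around), then move the last character to the front.
"amlozeibjs" → "xjilwbfygp" → "pxjilwbfyg".

pxjilwbfyg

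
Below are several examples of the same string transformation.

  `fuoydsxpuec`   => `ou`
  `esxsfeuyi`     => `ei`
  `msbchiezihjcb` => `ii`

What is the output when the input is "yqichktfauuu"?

What's happening: keep one character in every 3, starting at position 3 (positions 3rd, 6th, 9th, ...), then keep only the vowels.
Starting from "yqichktfauuu": after the first operation, "ikau"; after the second, "iau".

iau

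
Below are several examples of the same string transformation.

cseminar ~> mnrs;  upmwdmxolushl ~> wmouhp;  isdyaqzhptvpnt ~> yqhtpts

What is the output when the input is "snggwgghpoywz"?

The rule is to keep every other character starting from the second (positions 2nd, 4th, 6th, ...), then move the first character to the end.
"snggwgghpoywz" → "gghown".

gghown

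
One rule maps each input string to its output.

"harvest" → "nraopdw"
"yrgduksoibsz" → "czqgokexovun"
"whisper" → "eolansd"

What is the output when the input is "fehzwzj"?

dvsvfba

The transformation: shift every letter 4 places backward in the alphabet (wrapping around), then move the first 2 characters to the end (rotate left by 2).
On "fehzwzj" that produces "dvsvfba".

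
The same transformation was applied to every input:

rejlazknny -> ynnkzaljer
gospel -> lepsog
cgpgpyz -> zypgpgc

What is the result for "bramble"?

Looking at the pairs, the operation is to reverse the string.
So "bramble" becomes "elbmarb".

elbmarb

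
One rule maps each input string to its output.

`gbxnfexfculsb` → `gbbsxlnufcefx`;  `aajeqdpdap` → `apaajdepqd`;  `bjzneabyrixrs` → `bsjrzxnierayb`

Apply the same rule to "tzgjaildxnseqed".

Looking at the pairs, the operation is to take characters alternately from the front and the back (1st, last, 2nd, 2nd-last, ...).
So "tzgjaildxnseqed" becomes "tdzegqjeasinlxd".

tdzegqjeasinlxd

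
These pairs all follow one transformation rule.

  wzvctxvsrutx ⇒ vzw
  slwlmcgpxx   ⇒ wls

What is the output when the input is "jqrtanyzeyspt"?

rqj

Each output is the input with this applied: reverse the string, then keep only the last 3 characters.
Applying both steps to "jqrtanyzeyspt": "tpsyezynatrqj", then "rqj".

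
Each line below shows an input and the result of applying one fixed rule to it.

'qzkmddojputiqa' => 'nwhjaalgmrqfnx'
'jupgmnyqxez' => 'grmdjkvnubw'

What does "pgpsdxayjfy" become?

What's happening: shift every letter 3 places backward in the alphabet (wrapping around).
For "pgpsdxayjfy" the result is "mdmpauxvgcv".

mdmpauxvgcv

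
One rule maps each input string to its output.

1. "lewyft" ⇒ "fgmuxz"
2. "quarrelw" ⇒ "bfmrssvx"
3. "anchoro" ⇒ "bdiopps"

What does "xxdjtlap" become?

bekmquyy

The rule is to sort the characters into alphabetical order, then shift every letter 1 place forward in the alphabet (wrapping around).
Doing the same to "xxdjtlap": "bekmquyy".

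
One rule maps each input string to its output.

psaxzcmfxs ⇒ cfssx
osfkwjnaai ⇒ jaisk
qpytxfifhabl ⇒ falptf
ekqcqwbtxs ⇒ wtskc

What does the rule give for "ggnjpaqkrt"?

Each output is the input with this applied: keep every other character starting from the second (positions 2nd, 4th, 6th, ...), then move the last 3 characters to the front (rotate right by 3).
Starting from "ggnjpaqkrt": after the first operation, "gjakt"; after the second, "aktgj".

aktgj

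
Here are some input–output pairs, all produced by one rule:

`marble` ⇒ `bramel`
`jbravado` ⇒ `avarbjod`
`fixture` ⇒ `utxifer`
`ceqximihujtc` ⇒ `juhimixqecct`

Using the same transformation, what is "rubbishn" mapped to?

In each case the input is transformed by: move the last 2 characters to the front (rotate right by 2), then reverse the string.
Working it through for "rubbishn": intermediate "hnrubbis", final "sibburnh".

sibburnh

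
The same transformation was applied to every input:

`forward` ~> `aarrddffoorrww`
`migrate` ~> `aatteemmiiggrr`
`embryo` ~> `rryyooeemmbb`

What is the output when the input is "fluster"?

What's happening: move the last 3 characters to the front (rotate right by 3), then double every character.
Applying both steps to "fluster": "terflus", then "tteerrfflluuss".

tteerrfflluuss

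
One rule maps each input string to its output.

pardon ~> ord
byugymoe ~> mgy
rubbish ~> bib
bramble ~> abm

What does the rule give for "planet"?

Looking at the pairs, the operation is to take characters alternately from the front and the back (1st, last, 2nd, 2nd-last, ...), then keep only the last 3 characters.
Starting from "planet": after the first operation, "ptlean"; after the second, "ean".
(Check on "byugymoe": → "beyoumgy" → "mgy" ✓)

ean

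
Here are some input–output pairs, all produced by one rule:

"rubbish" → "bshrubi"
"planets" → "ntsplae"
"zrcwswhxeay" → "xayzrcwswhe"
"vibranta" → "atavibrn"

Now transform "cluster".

The transformation: move the last 3 characters to the front (rotate right by 3), then swap the first and last characters.
Working it through for "cluster": intermediate "terclus", final "serclut".
(Check on "zrcwswhxeay": → "eayzrcwswhx" → "xayzrcwswhe" ✓)

serclut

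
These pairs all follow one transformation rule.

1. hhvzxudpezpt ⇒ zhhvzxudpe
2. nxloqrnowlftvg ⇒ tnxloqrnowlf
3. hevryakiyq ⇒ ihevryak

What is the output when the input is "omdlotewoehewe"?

In each case the input is transformed by: delete the last 2 characters, then move the last character to the front.
Working it through for "omdlotewoehewe": intermediate "omdlotewoehe", final "eomdlotewoeh".
(Check on "nxloqrnowlftvg": → "nxloqrnowlft" → "tnxloqrnowlf" ✓)

eomdlotewoeh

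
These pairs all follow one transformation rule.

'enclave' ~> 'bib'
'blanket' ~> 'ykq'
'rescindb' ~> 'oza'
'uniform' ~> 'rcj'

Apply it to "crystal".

Rule — keep one character in every 3, starting at position 1 (positions 1st, 4th, 7th, ...), then shift every letter 3 places backward in the alphabet (wrapping around).
For "crystal", step one produces "csl"; step two turns that into "zpi".

zpi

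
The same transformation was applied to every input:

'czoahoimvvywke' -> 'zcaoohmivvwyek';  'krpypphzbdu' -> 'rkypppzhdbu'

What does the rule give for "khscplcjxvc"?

hkcslpjcvxc

Each output is the input with this applied: swap each adjacent pair of characters (1↔2, 3↔4, ...).
Applying that to "khscplcjxvc" gives "hkcslpjcvxc".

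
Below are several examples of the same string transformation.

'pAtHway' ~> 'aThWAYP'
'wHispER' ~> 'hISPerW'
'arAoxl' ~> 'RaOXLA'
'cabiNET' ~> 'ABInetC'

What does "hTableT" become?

tABLEtH

Each output is the input with this applied: flip the case of every letter, then move the first character to the end.
"hTableT" → "HtABLEt" → "tABLEtH".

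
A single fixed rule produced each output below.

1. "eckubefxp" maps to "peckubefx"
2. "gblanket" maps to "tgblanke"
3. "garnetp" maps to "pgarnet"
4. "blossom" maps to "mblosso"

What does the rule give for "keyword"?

dkeywor

Rule — move the last character to the front.
Doing the same to "keyword": "dkeywor".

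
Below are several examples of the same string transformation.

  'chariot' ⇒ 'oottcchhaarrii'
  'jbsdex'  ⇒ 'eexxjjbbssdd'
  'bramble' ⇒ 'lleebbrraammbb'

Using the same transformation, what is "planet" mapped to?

Rule — move the last 2 characters to the front (rotate right by 2), then double every character.
"planet" → "etplan" → "eettppllaann".
(Check on "bramble": → "lebramb" → "lleebbrraammbb" ✓)

eettppllaann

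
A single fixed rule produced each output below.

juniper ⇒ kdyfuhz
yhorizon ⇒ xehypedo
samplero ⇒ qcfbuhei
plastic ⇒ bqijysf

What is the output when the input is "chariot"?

What's happening: move the first character to the end, then shift every letter 10 places backward in the alphabet (wrapping around).
Starting from "chariot": after the first operation, "hariotc"; after the second, "xqhyejs".

xqhyejs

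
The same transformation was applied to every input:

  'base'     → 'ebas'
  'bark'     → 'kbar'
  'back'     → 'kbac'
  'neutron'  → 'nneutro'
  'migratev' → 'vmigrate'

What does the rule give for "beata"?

abeat

What's happening: move the last character to the front.
On "beata" that produces "abeat".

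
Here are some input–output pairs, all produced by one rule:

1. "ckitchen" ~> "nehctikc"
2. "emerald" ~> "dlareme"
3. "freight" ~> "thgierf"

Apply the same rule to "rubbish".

hsibbur

Rule — reverse the string.
Applying that to "rubbish" gives "hsibbur".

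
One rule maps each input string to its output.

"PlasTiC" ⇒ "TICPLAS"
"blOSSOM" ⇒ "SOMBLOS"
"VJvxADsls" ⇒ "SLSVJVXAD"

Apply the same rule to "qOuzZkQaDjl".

Rule — move the last 3 characters to the front (rotate right by 3), then convert every letter to uppercase.
On "qOuzZkQaDjl": the first step gives "DjlqOuzZkQa", and the second then gives "DJLQOUZZKQA".

DJLQOUZZKQA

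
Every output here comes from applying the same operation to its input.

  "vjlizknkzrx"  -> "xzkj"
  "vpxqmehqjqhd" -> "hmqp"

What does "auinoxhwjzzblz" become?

zowzu

Each output is the input with this applied: keep one character in every 3, starting at position 2 (positions 2nd, 5th, 8th, ...), then swap the first and last characters.
For "auinoxhwjzzblz", step one produces "uowzz"; step two turns that into "zowzu".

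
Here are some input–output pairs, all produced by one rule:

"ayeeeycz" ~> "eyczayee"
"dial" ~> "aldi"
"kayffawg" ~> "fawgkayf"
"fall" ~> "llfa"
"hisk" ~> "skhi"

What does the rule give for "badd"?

ddba

Rule — swap the front and back halves of the string.
So "badd" becomes "ddba".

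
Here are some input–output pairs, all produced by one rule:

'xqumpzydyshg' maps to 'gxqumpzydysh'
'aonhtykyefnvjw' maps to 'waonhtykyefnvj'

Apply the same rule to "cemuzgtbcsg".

gcemuzgtbcs

In each case the input is transformed by: move the last character to the front.
So "cemuzgtbcsg" becomes "gcemuzgtbcs".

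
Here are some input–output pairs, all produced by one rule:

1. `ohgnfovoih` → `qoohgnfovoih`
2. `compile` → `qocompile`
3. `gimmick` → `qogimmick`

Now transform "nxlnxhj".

The rule is to prepend "qo".
Applying that to "nxlnxhj" gives "qonxlnxhj".

qonxlnxhj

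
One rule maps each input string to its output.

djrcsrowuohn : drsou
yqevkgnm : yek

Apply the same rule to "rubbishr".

The transformation: delete the last 2 characters, then keep every other character starting from the first (positions 1st, 3rd, 5th, ...).
On "rubbishr" that produces "rbi".

rbi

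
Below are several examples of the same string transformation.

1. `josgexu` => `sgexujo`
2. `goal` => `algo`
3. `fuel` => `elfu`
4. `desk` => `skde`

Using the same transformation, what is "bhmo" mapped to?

In each case the input is transformed by: move the first 2 characters to the end (rotate left by 2).
So "bhmo" becomes "mobh".

mobh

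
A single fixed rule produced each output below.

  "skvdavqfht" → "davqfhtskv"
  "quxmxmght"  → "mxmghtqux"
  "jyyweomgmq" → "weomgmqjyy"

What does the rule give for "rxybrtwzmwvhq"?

Each output is the input with this applied: move the first 3 characters to the end (rotate left by 3).
On "rxybrtwzmwvhq" that produces "brtwzmwvhqrxy".

brtwzmwvhqrxy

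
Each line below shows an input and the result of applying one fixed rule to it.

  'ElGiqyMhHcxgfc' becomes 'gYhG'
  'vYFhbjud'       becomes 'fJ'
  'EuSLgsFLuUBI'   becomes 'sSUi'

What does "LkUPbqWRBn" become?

uQb

The transformation: keep one character in every 3, starting at position 3 (positions 3rd, 6th, 9th, ...), then flip the case of every letter.
Doing the same to "LkUPbqWRBn": "uQb".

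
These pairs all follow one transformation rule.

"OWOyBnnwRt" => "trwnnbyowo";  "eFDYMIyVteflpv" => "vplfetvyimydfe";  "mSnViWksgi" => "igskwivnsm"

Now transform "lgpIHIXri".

Looking at the pairs, the operation is to reverse the string, then convert every letter to lowercase.
Working it through for "lgpIHIXri": intermediate "irXIHIpgl", final "irxihipgl".

irxihipgl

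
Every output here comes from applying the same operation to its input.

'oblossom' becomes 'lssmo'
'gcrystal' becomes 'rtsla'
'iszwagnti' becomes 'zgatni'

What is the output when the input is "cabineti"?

benit

Each output is the input with this applied: swap each adjacent pair of characters (1↔2, 3↔4, ...), then delete the first 3 characters.
"cabineti" → "acibenit" → "benit".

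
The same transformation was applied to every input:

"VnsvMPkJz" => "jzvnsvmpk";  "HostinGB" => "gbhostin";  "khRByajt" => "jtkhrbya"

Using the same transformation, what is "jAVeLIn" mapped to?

injavel

Looking at the pairs, the operation is to move the last 2 characters to the front (rotate right by 2), then convert every letter to lowercase.
"jAVeLIn" → "InjAVeL" → "injavel".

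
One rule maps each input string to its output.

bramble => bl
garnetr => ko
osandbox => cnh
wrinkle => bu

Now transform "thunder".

In each case the input is transformed by: keep one character in every 3, starting at position 2 (positions 2nd, 5th, 8th, ...), then shift every letter 10 places forward in the alphabet (wrapping around).
Starting from "thunder": after the first operation, "hd"; after the second, "rn".

rn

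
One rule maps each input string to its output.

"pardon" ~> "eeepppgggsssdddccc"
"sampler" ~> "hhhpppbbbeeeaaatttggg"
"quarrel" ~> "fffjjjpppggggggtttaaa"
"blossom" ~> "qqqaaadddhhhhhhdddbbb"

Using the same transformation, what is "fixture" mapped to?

What's happening: shift every letter 11 places backward in the alphabet (wrapping around), then repeat every character 3 times.
For "fixture", step one produces "uxmijgt"; step two turns that into "uuuxxxmmmiiijjjgggttt".

uuuxxxmmmiiijjjgggttt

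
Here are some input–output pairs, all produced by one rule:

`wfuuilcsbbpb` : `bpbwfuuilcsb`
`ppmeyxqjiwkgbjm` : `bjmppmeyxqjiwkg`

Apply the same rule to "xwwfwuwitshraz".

Rule — move the last 3 characters to the front (rotate right by 3).
"xwwfwuwitshraz" → "razxwwfwuwitsh".

razxwwfwuwitsh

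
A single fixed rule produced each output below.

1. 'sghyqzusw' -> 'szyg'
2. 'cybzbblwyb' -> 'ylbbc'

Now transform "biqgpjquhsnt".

In each case the input is transformed by: reverse the string, then keep every other character starting from the second (positions 2nd, 4th, 6th, ...).
Doing the same to "biqgpjquhsnt": "nhqpqb".

nhqpqb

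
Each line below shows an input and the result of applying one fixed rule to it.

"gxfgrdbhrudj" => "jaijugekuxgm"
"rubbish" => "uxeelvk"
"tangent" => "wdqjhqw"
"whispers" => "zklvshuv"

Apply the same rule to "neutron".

qhxwurq

Looking at the pairs, the operation is to shift every letter 3 places forward in the alphabet (wrapping around).
So "neutron" becomes "qhxwurq".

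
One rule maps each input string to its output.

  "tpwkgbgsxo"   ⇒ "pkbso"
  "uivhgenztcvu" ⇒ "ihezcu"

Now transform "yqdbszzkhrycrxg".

Looking at the pairs, the operation is to keep every other character starting from the second (positions 2nd, 4th, 6th, ...).
For "yqdbszzkhrycrxg" the result is "qbzkrcx".

qbzkrcx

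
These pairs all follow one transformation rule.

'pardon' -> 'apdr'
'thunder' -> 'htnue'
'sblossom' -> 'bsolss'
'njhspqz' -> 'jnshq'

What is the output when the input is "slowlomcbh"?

lswoolcm

Looking at the pairs, the operation is to swap each adjacent pair of characters (1↔2, 3↔4, ...), then delete the last 2 characters.
Starting from "slowlomcbh": after the first operation, "lswoolcmhb"; after the second, "lswoolcm".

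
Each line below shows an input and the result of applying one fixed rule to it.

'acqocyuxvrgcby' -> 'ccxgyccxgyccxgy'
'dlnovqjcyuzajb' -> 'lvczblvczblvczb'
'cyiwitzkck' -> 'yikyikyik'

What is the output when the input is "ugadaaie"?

gaegaegae

The pattern: keep one character in every 3, starting at position 2 (positions 2nd, 5th, 8th, ...), then write the whole string 3 times in a row.
Working it through for "ugadaaie": intermediate "gae", final "gaegaegae".
(Check on "cyiwitzkck": → "yik" → "yikyikyik" ✓)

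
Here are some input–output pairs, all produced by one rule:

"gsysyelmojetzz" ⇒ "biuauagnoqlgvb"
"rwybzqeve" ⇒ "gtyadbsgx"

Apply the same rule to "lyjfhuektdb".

In each case the input is transformed by: shift every letter 2 places forward in the alphabet (wrapping around), then move the last character to the front.
On "lyjfhuektdb": the first step gives "nalhjwgmvfd", and the second then gives "dnalhjwgmvf".

dnalhjwgmvf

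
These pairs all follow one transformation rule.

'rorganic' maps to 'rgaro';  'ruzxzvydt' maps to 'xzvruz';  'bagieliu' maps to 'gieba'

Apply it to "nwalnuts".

alnnw

In each case the input is transformed by: delete the last 3 characters, then move the last 3 characters to the front (rotate right by 3).
Working it through for "nwalnuts": intermediate "nwaln", final "alnnw".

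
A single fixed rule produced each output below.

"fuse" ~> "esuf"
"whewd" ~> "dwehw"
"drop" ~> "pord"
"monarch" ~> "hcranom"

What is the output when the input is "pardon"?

nodrap

Each output is the input with this applied: reverse the string.
For "pardon" the result is "nodrap".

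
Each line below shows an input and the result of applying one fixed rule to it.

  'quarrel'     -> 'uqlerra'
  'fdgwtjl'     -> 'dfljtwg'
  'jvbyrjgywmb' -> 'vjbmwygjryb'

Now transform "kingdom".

The pattern: move the first 2 characters to the end (rotate left by 2), then reverse the string.
So "kingdom" becomes "ikmodgn".

ikmodgn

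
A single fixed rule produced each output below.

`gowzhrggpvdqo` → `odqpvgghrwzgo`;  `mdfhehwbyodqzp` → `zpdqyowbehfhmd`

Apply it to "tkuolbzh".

zhlbuotk

Each output is the input with this applied: swap each adjacent pair of characters (1↔2, 3↔4, ...), then reverse the string.
"tkuolbzh" → "ktoublhz" → "zhlbuotk".
(Check on "gowzhrggpvdqo": → "ogzwrhggvpqdo" → "odqpvgghrwzgo" ✓)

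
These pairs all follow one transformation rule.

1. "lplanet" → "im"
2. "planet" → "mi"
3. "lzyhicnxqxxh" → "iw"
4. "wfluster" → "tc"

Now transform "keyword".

hb

The rule is to shift every letter 3 places backward in the alphabet (wrapping around), then keep only the first 2 characters.
On "keyword": the first step gives "hbvtloa", and the second then gives "hb".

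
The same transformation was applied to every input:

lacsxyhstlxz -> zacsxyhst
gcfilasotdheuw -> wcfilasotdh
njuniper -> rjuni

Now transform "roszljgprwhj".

The pattern: swap the first and last characters, then delete the last 3 characters.
Applying both steps to "roszljgprwhj": "joszljgprwhr", then "joszljgpr".
(Check on "gcfilasotdheuw": → "wcfilasotdheug" → "wcfilasotdh" ✓)

joszljgpr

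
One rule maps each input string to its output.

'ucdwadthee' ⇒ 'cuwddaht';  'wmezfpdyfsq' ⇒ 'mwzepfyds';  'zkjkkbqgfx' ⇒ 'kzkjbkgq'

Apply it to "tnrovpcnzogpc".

In each case the input is transformed by: swap each adjacent pair of characters (1↔2, 3↔4, ...), then delete the last 2 characters.
On "tnrovpcnzogpc": the first step gives "ntorpvncozpgc", and the second then gives "ntorpvncozp".

ntorpvncozp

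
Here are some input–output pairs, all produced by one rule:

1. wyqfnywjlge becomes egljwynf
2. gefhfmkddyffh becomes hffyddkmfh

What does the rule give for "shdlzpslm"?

What's happening: delete the first 3 characters, then reverse the string.
On "shdlzpslm": the first step gives "lzpslm", and the second then gives "mlspzl".

mlspzl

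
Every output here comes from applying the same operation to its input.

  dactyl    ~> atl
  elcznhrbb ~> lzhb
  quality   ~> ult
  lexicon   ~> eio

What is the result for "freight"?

Each output is the input with this applied: keep every other character starting from the second (positions 2nd, 4th, 6th, ...).
Doing the same to "freight": "rih".

rih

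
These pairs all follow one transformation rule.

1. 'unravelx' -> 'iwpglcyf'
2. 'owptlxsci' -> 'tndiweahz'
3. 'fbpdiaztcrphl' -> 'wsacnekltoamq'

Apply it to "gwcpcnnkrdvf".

qgocvyynanhr

Rule — reverse the string, then shift every letter 11 places forward in the alphabet (wrapping around).
On "gwcpcnnkrdvf" that produces "qgocvyynanhr".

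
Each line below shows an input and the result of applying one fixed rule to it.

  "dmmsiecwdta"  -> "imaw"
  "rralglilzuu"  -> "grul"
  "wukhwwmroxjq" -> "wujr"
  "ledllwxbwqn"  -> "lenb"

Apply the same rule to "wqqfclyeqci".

cqie

In each case the input is transformed by: keep one character in every 3, starting at position 2 (positions 2nd, 5th, 8th, ...), then swap each adjacent pair of characters (1↔2, 3↔4, ...).
"wqqfclyeqci" → "qcei" → "cqie".
(Check on "rralglilzuu": → "rglu" → "grul" ✓)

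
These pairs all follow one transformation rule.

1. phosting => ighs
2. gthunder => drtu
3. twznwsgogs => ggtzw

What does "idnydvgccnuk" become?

cnkdyv

Rule — swap the front and back halves of the string, then keep every other character starting from the second (positions 2nd, 4th, 6th, ...).
Applying both steps to "idnydvgccnuk": "gccnukidnydv", then "cnkdyv".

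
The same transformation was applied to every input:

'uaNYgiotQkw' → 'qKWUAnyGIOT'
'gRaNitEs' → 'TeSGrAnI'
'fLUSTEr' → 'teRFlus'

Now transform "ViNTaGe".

In each case the input is transformed by: flip the case of every letter, then move the last 3 characters to the front (rotate right by 3).
On "ViNTaGe": the first step gives "vIntAgE", and the second then gives "AgEvInt".

AgEvInt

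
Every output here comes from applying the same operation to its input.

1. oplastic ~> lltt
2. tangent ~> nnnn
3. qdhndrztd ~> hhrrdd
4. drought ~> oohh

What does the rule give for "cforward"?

ooaa

In each case the input is transformed by: keep one character in every 3, starting at position 3 (positions 3rd, 6th, 9th, ...), then double every character.
On "cforward": the first step gives "oa", and the second then gives "ooaa".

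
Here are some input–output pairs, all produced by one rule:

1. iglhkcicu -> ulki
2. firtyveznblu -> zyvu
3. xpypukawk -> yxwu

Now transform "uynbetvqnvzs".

The transformation: sort the characters into reverse alphabetical order, then keep only the first 4 characters.
Starting from "uynbetvqnvzs": after the first operation, "zyvvutsqnneb"; after the second, "zyvv".

zyvv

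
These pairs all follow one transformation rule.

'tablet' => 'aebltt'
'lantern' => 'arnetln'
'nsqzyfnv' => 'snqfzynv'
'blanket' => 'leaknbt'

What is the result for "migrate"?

itgarme

The rule is to take characters alternately from the front and the back (1st, last, 2nd, 2nd-last, ...), then move the first 2 characters to the end (rotate left by 2).
Applying that to "migrate" gives "itgarme".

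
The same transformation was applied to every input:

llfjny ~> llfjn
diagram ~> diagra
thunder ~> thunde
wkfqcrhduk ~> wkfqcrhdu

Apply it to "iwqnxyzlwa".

iwqnxyzlw

In each case the input is transformed by: delete the last character.
So "iwqnxyzlwa" becomes "iwqnxyzlw".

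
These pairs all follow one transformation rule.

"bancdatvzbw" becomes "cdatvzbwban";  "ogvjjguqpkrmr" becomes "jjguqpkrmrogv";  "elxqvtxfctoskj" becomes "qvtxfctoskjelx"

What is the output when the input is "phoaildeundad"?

aildeundadpho

Rule — move the first 3 characters to the end (rotate left by 3).
Doing the same to "phoaildeundad": "aildeundadpho".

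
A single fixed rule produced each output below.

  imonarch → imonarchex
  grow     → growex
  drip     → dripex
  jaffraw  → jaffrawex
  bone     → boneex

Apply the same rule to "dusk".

duskex

What's happening: append "ex".
So "dusk" becomes "duskex".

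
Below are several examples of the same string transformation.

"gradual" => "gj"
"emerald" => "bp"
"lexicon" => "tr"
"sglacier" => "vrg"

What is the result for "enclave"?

cp

What's happening: keep one character in every 3, starting at position 2 (positions 2nd, 5th, 8th, ...), then shift every letter 11 places backward in the alphabet (wrapping around).
Working it through for "enclave": intermediate "na", final "cp".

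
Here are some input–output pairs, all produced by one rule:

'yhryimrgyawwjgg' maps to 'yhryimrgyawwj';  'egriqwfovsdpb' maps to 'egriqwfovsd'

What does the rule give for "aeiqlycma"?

aeiqlyc

What's happening: delete the last 2 characters.
For "aeiqlycma" the result is "aeiqlyc".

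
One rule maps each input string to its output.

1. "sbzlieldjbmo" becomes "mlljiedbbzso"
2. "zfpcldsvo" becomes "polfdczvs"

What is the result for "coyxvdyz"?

What's happening: sort the characters into reverse alphabetical order, then move the first 3 characters to the end (rotate left by 3).
Starting from "coyxvdyz": after the first operation, "zyyxvodc"; after the second, "xvodczyy".
(Check on "zfpcldsvo": → "zvspolfdc" → "polfdczvs" ✓)

xvodczyy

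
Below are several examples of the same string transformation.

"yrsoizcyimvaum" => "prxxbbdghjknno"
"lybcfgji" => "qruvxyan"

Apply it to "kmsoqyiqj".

Each output is the input with this applied: sort the characters into alphabetical order, then shift every letter 11 places backward in the alphabet (wrapping around).
Applying both steps to "kmsoqyiqj": "ijkmoqqsy", then "xyzbdffhn".

xyzbdffhn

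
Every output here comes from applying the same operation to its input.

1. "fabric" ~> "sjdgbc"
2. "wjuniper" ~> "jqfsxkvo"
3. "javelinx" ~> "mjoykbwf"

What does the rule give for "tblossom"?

The transformation: shift every letter 1 place forward in the alphabet (wrapping around), then swap the front and back halves of the string.
Working it through for "tblossom": intermediate "ucmpttpn", final "ttpnucmp".

ttpnucmp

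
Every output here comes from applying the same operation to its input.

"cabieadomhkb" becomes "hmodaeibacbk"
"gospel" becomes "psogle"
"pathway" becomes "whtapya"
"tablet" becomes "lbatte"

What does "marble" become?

bramel

The transformation: move the last 2 characters to the front (rotate right by 2), then reverse the string.
On "marble" that produces "bramel".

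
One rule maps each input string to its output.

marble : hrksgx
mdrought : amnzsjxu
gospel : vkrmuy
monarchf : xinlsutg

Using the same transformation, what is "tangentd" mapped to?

Each output is the input with this applied: shift every letter 6 places forward in the alphabet (wrapping around), then swap the front and back halves of the string.
On "tangentd" that produces "ktzjzgtm".

ktzjzgtm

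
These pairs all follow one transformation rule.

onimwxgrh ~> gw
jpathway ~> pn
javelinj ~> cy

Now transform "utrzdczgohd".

The transformation: shift every letter 11 places backward in the alphabet (wrapping around), then keep only the last 2 characters.
Applying both steps to "utrzdczgohd": "jigosrovdws", then "ws".

ws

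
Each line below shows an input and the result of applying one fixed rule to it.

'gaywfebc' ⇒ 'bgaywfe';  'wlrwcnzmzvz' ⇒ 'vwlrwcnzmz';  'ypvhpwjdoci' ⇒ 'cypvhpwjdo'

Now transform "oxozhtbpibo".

boxozhtbpi

The pattern: delete the last character, then move the last character to the front.
"oxozhtbpibo" → "oxozhtbpib" → "boxozhtbpi".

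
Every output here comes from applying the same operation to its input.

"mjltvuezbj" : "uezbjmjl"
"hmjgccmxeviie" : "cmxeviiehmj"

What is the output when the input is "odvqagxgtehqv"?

In each case the input is transformed by: move the first 3 characters to the end (rotate left by 3), then delete the first 2 characters.
On "odvqagxgtehqv": the first step gives "qagxgtehqvodv", and the second then gives "gxgtehqvodv".

gxgtehqvodv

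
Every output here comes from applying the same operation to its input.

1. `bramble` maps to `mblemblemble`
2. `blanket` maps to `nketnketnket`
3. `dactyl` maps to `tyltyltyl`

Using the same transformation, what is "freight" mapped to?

The transformation: delete the first 3 characters, then write the whole string 3 times in a row.
Applying both steps to "freight": "ight", then "ightightight".
(Check on "dactyl": → "tyl" → "tyltyltyl" ✓)

ightightight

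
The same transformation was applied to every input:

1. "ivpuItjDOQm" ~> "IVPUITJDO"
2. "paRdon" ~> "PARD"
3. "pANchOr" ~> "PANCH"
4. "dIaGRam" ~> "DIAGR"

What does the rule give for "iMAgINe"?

IMAGI

Looking at the pairs, the operation is to delete the last 2 characters, then convert every letter to uppercase.
Applying both steps to "iMAgINe": "iMAgI", then "IMAGI".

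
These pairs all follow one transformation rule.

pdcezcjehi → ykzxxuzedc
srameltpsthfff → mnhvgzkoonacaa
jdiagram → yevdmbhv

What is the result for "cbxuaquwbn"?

The pattern: shift every letter 5 places backward in the alphabet (wrapping around), then swap each adjacent pair of characters (1↔2, 3↔4, ...).
Starting from "cbxuaquwbn": after the first operation, "xwspvlprwi"; after the second, "wxpslvrpiw".

wxpslvrpiw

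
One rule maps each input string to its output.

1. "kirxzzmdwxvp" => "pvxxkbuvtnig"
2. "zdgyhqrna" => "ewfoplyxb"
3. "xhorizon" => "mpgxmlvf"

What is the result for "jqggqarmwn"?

Rule — shift every letter 2 places backward in the alphabet (wrapping around), then move the first 2 characters to the end (rotate left by 2).
On "jqggqarmwn": the first step gives "hoeeoypkul", and the second then gives "eeoypkulho".

eeoypkulho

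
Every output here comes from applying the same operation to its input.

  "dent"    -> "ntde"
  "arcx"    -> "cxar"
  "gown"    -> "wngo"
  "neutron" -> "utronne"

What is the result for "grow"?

The rule is to move the first 2 characters to the end (rotate left by 2).
Doing the same to "grow": "owgr".

owgr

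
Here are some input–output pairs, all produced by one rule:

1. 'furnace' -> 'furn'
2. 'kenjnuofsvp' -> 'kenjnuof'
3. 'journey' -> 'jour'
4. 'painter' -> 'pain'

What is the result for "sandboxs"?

sandb

In each case the input is transformed by: delete the last 3 characters.
So "sandboxs" becomes "sandb".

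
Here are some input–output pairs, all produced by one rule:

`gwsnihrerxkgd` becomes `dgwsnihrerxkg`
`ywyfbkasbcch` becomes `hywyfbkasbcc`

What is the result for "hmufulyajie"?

The rule is to move the last character to the front.
Doing the same to "hmufulyajie": "ehmufulyaji".

ehmufulyaji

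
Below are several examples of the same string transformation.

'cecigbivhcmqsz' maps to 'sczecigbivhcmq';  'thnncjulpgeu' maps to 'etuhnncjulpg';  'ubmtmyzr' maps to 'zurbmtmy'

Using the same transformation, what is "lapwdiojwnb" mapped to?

Rule — swap the first and last characters, then move the last 2 characters to the front (rotate right by 2).
For "lapwdiojwnb", step one produces "bapwdiojwnl"; step two turns that into "nlbapwdiojw".

nlbapwdiojw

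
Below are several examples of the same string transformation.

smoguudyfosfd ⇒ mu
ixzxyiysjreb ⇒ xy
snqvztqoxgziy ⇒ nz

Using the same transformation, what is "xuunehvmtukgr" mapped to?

Rule — keep one character in every 3, starting at position 2 (positions 2nd, 5th, 8th, ...), then delete the last 2 characters.
"xuunehvmtukgr" → "ue".

ue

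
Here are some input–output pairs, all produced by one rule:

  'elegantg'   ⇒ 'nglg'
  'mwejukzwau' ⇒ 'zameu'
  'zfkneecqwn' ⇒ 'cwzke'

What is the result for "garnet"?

Each output is the input with this applied: swap the front and back halves of the string, then keep every other character starting from the second (positions 2nd, 4th, 6th, ...).
For "garnet", step one produces "netgar"; step two turns that into "egr".

egr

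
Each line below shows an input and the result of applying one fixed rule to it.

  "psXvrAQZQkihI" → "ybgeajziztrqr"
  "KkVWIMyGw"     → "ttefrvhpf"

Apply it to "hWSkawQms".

qfbtjfzvb

Each output is the input with this applied: shift every letter 9 places forward in the alphabet (wrapping around), then convert every letter to lowercase.
Working it through for "hWSkawQms": intermediate "qFBtjfZvb", final "qfbtjfzvb".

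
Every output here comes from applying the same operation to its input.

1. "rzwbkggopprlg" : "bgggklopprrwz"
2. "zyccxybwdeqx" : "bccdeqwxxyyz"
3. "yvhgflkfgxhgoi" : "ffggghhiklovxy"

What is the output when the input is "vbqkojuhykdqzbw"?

What's happening: sort the characters into alphabetical order.
On "vbqkojuhykdqzbw" that produces "bbdhjkkoqquvwyz".

bbdhjkkoqquvwyz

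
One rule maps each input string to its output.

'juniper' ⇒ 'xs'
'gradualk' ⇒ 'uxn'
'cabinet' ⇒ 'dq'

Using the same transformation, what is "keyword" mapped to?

hr

In each case the input is transformed by: keep one character in every 3, starting at position 2 (positions 2nd, 5th, 8th, ...), then shift every letter 3 places forward in the alphabet (wrapping around).
For "keyword", step one produces "eo"; step two turns that into "hr".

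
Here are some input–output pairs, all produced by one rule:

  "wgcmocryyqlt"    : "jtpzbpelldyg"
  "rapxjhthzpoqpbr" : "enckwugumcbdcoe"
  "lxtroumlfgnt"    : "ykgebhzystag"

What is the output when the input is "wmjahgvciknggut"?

jzwnutipvxatthg

Each output is the input with this applied: shift every letter 13 places forward in the alphabet (wrapping around) — i.e. ROT13.
On "wmjahgvciknggut" that produces "jzwnutipvxatthg".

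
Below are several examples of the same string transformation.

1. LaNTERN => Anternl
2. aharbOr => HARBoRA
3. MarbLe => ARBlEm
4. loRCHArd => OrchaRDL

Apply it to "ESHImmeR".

shiMMEre

What's happening: move the first character to the end, then flip the case of every letter.
Applying both steps to "ESHImmeR": "SHImmeRE", then "shiMMEre".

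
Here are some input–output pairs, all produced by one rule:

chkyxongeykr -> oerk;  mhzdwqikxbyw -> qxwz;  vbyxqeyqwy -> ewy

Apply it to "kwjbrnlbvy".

What's happening: keep one character in every 3, starting at position 3 (positions 3rd, 6th, 9th, ...), then move the first character to the end.
Applying both steps to "kwjbrnlbvy": "jnv", then "nvj".

nvj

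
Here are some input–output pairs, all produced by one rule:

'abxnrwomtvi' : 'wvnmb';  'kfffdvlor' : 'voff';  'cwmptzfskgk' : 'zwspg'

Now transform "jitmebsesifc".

Looking at the pairs, the operation is to keep every other character starting from the second (positions 2nd, 4th, 6th, ...), then sort the characters into reverse alphabetical order.
Working it through for "jitmebsesifc": intermediate "imbeic", final "miiecb".

miiecb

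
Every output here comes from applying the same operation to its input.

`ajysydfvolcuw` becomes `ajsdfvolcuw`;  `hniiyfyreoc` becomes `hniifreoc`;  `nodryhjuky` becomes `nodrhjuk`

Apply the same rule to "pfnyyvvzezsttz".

pfnvvzezsttz

The pattern: remove every "y".
So "pfnyyvvzezsttz" becomes "pfnvvzezsttz".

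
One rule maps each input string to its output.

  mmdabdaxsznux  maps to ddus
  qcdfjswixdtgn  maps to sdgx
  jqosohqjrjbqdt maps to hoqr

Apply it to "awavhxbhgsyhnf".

xahg

What's happening: keep one character in every 3, starting at position 3 (positions 3rd, 6th, 9th, ...), then swap each adjacent pair of characters (1↔2, 3↔4, ...).
On "awavhxbhgsyhnf" that produces "xahg".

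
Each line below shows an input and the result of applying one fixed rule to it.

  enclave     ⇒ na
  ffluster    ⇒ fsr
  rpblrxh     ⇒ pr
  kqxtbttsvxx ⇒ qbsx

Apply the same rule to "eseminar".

sir

What's happening: keep one character in every 3, starting at position 2 (positions 2nd, 5th, 8th, ...).
Doing the same to "eseminar": "sir".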